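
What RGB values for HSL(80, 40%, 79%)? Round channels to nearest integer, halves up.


H=80°, S=0.40, L=0.79
C = (1-|2L-1|)×S = (1-|0.58|)×0.40 = 0.168
H' = H/60 = 80/60 ≈ 1.3333; X = C×(1-|H' mod 2 - 1|) = 0.112
m = L - C/2 = 0.79 - 0.084 = 0.706
Sector ⌊H'⌋ = 1 → (R',G',B') = (0.112, 0.168, 0.0)
RGB = ((R'+m)×255, (G'+m)×255, (B'+m)×255) = (208.59, 222.87, 180.03)
Round half up → RGB(209, 223, 180)


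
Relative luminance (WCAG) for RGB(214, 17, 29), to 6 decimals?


Linearize each channel (sRGB transfer function): c = v/255; c_lin = c/12.92 if c ≤ 0.04045, else ((c+0.055)/1.055)^2.4
  R: 214/255 ≈ 0.839216 > 0.04045 → ((0.839216+0.055)/1.055)^2.4 ≈ 0.672443
  G: 17/255 ≈ 0.066667 > 0.04045 → ((0.066667+0.055)/1.055)^2.4 ≈ 0.005605
  B: 29/255 ≈ 0.113725 > 0.04045 → ((0.113725+0.055)/1.055)^2.4 ≈ 0.012286
R_lin = 0.672443, G_lin = 0.005605, B_lin = 0.012286
L = 0.2126×R + 0.7152×G + 0.0722×B
L = 0.2126×0.672443 + 0.7152×0.005605 + 0.0722×0.012286
L ≈ 0.147857


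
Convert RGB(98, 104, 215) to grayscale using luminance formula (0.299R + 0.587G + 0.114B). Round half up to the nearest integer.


Gray = 0.299×R + 0.587×G + 0.114×B
Gray = 0.299×98 + 0.587×104 + 0.114×215
Gray = 29.302 + 61.048 + 24.510
Gray = 114.860 → round half up → 115
Gray = 115


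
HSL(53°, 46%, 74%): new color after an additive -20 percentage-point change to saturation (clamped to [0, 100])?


Original S = 46%
Adjustment = -20 percentage points
New S = 46 + (-20) = 26
Clamp to [0, 100] → 26
= HSL(53°, 26%, 74%)


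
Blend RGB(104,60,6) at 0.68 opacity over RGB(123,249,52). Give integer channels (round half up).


C = α×F + (1-α)×B, with 1-α = 0.32
R: 0.68×104 + 0.32×123 = 70.72 + 39.36 = 110.08 → 110
G: 0.68×60 + 0.32×249 = 40.80 + 79.68 = 120.48 → 120
B: 0.68×6 + 0.32×52 = 4.08 + 16.64 = 20.72 → 21
= RGB(110, 120, 21)


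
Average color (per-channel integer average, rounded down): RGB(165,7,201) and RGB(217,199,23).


Midpoint: each channel = ⌊(C₁+C₂)/2⌋
R: ⌊(165+217)/2⌋ = 191
G: ⌊(7+199)/2⌋ = 103
B: ⌊(201+23)/2⌋ = 112
= RGB(191, 103, 112)


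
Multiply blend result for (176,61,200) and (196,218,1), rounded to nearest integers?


Multiply: C = A×B/255, rounded to nearest integer
R: 176×196/255 = 34496/255 ≈ 135.278 → 135
G: 61×218/255 = 13298/255 ≈ 52.149 → 52
B: 200×1/255 = 200/255 ≈ 0.784 → 1
= RGB(135, 52, 1)


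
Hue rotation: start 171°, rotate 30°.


New hue = (H + rotation) mod 360
New hue = (171 + 30) mod 360
= 201 mod 360
= 201°


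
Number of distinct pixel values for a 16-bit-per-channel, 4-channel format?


Total bits = 16 bits/channel × 4 channels = 64 bits
Distinct pixel values = 2^64
= 18,446,744,073,709,551,616 pixel values


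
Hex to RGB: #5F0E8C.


5F → 95 (R)
0E → 14 (G)
8C → 140 (B)
= RGB(95, 14, 140)


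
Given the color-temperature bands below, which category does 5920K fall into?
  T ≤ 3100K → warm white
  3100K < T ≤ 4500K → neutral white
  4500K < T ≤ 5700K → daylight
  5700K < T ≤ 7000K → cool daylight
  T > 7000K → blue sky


Temperature: 5920K
5700K < 5920K ≤ 7000K → cool daylight
Classification: cool daylight


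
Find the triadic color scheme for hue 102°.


Triadic: equally spaced at 120° intervals
H1 = 102°
H2 = (102 + 120) mod 360 = 222°
H3 = (102 + 240) mod 360 = 342°
Triadic = 102°, 222°, 342°


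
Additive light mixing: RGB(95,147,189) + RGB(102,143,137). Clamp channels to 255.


Additive: each channel = min(255, C₁+C₂)
R: 95+102 = 197 → 197
G: 147+143 = 290 → 255
B: 189+137 = 326 → 255
= RGB(197, 255, 255)


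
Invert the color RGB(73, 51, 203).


Invert: (255-R, 255-G, 255-B)
R: 255-73 = 182
G: 255-51 = 204
B: 255-203 = 52
= RGB(182, 204, 52)


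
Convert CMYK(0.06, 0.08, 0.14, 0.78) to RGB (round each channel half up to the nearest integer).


R = 255 × (1-C) × (1-K) = 255 × 0.94 × 0.22 = 52.734 → 53
G = 255 × (1-M) × (1-K) = 255 × 0.92 × 0.22 = 51.612 → 52
B = 255 × (1-Y) × (1-K) = 255 × 0.86 × 0.22 = 48.246 → 48
= RGB(53, 52, 48)


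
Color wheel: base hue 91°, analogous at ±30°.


Base hue: 91°
Left analog: (91 - 30) mod 360 = 61°
Right analog: (91 + 30) mod 360 = 121°
Analogous hues = 61° and 121°


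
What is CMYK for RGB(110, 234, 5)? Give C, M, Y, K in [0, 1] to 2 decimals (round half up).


R'=110/255≈0.4314, G'=234/255≈0.9176, B'=5/255≈0.0196
K = 1 - max(R',G',B') = 1 - 234/255 = 21/255 = 0.08235… → 0.08
(1-R'-K)/(1-K) simplifies to (max-R)/max with max = 234:
C = (234-110)/234 = 124/234 = 0.52991… → 0.53
M = (234-234)/234 = 0/234 = 0 → 0.00
Y = (234-5)/234 = 229/234 = 0.97863… → 0.98
= CMYK(0.53, 0.00, 0.98, 0.08)


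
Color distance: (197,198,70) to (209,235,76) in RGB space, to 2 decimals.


d = √[(R₁-R₂)² + (G₁-G₂)² + (B₁-B₂)²]
d = √[(197-209)² + (198-235)² + (70-76)²]
d = √[144 + 1369 + 36]
d = √1549
d ≈ 39.36


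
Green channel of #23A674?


Color: #23A674
R = 23 = 35
G = A6 = 166
B = 74 = 116
Green = 166


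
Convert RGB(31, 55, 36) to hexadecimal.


R = 31 → 1F (hex)
G = 55 → 37 (hex)
B = 36 → 24 (hex)
Hex = #1F3724


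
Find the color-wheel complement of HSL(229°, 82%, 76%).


Complement = opposite side of color wheel = hue + 180°
H' = (229 + 180) mod 360 = 49°
S and L unchanged.
= HSL(49°, 82%, 76%)


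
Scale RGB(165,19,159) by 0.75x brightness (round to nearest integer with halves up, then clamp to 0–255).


Multiply each channel by 0.75, round half up, clamp to [0, 255]
R: 165×0.75 = 123.75 → round → 124
G: 19×0.75 = 14.25 → round → 14
B: 159×0.75 = 119.25 → round → 119
= RGB(124, 14, 119)


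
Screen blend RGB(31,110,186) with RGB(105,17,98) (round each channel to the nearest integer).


Screen: C = 255 - (255-A)×(255-B)/255, rounded to nearest integer
R: 255 - (255-31)×(255-105)/255 = 255 - 33600/255 ≈ 255 - 131.765 = 123.235 → 123
G: 255 - (255-110)×(255-17)/255 = 255 - 34510/255 ≈ 255 - 135.333 = 119.667 → 120
B: 255 - (255-186)×(255-98)/255 = 255 - 10833/255 ≈ 255 - 42.482 = 212.518 → 213
= RGB(123, 120, 213)


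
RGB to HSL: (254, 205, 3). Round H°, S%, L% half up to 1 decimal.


Normalize: R'=254/255≈0.9961, G'=205/255≈0.8039, B'=3/255≈0.0118
Max=254/255, Min=3/255, Δ=Max-Min=251/255
L = (Max+Min)/2 = (254+3)/510 = 257/510 = 0.50392… → L = 50.4%
L > 0.5 → S = Δ/(2-Max-Min) = 251/(510-254-3) = 251/253 = 0.99209… → S = 99.2%
(the 1/255 factors cancel in S and H, so raw channel differences can be used)
Max is R' → H = 60 × (((G-B)/Δ) mod 6) = 60 × (((205-3)/251) mod 6)
  202/251 = 0.8047…
  H = 60 × 0.8047… = 48.286…° → H = 48.3°
= HSL(48.3°, 99.2%, 50.4%)


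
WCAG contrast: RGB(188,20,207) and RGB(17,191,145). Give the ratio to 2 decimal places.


Linearize each sRGB channel c=v/255: c/12.92 if c ≤ 0.04045 else ((c+0.055)/1.055)^2.4
L = 0.2126×R_lin + 0.7152×G_lin + 0.0722×B_lin
Color 1 (188,20,207):
  R=188: 188/255≈0.7373 > 0.04045 → ((0.7373+0.055)/1.055)^2.4 ≈ 0.50289
  G=20: 20/255≈0.0784 > 0.04045 → ((0.0784+0.055)/1.055)^2.4 ≈ 0.00700
  B=207: 207/255≈0.8118 > 0.04045 → ((0.8118+0.055)/1.055)^2.4 ≈ 0.62396
  L1 = 0.2126×0.50289 + 0.7152×0.00700 + 0.0722×0.62396 ≈ 0.15697
Color 2 (17,191,145):
  R=17: 17/255≈0.0667 > 0.04045 → ((0.0667+0.055)/1.055)^2.4 ≈ 0.00561
  G=191: 191/255≈0.7490 > 0.04045 → ((0.7490+0.055)/1.055)^2.4 ≈ 0.52100
  B=145: 145/255≈0.5686 > 0.04045 → ((0.5686+0.055)/1.055)^2.4 ≈ 0.28315
  L2 = 0.2126×0.00561 + 0.7152×0.52100 + 0.0722×0.28315 ≈ 0.39425
Lighter = 0.39425, Darker = 0.15697
Ratio = (L_lighter + 0.05) / (L_darker + 0.05)
Ratio = (0.39425 + 0.05) / (0.15697 + 0.05) = 0.44425 / 0.20697 ≈ 2.1465
Ratio ≈ 2.15:1


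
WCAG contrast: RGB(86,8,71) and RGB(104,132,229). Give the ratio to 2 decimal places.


Linearize each sRGB channel c=v/255: c/12.92 if c ≤ 0.04045 else ((c+0.055)/1.055)^2.4
L = 0.2126×R_lin + 0.7152×G_lin + 0.0722×B_lin
Color 1 (86,8,71):
  R=86: 86/255≈0.3373 > 0.04045 → ((0.3373+0.055)/1.055)^2.4 ≈ 0.09306
  G=8: 8/255≈0.0314 ≤ 0.04045 → 0.0314/12.92 ≈ 0.00243
  B=71: 71/255≈0.2784 > 0.04045 → ((0.2784+0.055)/1.055)^2.4 ≈ 0.06301
  L1 = 0.2126×0.09306 + 0.7152×0.00243 + 0.0722×0.06301 ≈ 0.02607
Color 2 (104,132,229):
  R=104: 104/255≈0.4078 > 0.04045 → ((0.4078+0.055)/1.055)^2.4 ≈ 0.13843
  G=132: 132/255≈0.5176 > 0.04045 → ((0.5176+0.055)/1.055)^2.4 ≈ 0.23074
  B=229: 229/255≈0.8980 > 0.04045 → ((0.8980+0.055)/1.055)^2.4 ≈ 0.78354
  L2 = 0.2126×0.13843 + 0.7152×0.23074 + 0.0722×0.78354 ≈ 0.25103
Lighter = 0.25103, Darker = 0.02607
Ratio = (L_lighter + 0.05) / (L_darker + 0.05)
Ratio = (0.25103 + 0.05) / (0.02607 + 0.05) = 0.30103 / 0.07607 ≈ 3.9572
Ratio ≈ 3.96:1


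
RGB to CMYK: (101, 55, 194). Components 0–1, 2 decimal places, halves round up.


R'=101/255≈0.3961, G'=55/255≈0.2157, B'=194/255≈0.7608
K = 1 - max(R',G',B') = 1 - 194/255 = 61/255 = 0.23921… → 0.24
(1-R'-K)/(1-K) simplifies to (max-R)/max with max = 194:
C = (194-101)/194 = 93/194 = 0.47938… → 0.48
M = (194-55)/194 = 139/194 = 0.71649… → 0.72
Y = (194-194)/194 = 0/194 = 0 → 0.00
= CMYK(0.48, 0.72, 0.00, 0.24)


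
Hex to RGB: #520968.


52 → 82 (R)
09 → 9 (G)
68 → 104 (B)
= RGB(82, 9, 104)


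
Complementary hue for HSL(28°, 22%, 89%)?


Complement = opposite side of color wheel = hue + 180°
H' = (28 + 180) mod 360 = 208°
S and L unchanged.
= HSL(208°, 22%, 89%)


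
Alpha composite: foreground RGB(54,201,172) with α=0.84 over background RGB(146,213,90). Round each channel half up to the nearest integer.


C = α×F + (1-α)×B, with 1-α = 0.16
R: 0.84×54 + 0.16×146 = 45.36 + 23.36 = 68.72 → 69
G: 0.84×201 + 0.16×213 = 168.84 + 34.08 = 202.92 → 203
B: 0.84×172 + 0.16×90 = 144.48 + 14.40 = 158.88 → 159
= RGB(69, 203, 159)


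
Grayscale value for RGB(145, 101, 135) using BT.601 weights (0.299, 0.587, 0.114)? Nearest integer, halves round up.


Gray = 0.299×R + 0.587×G + 0.114×B
Gray = 0.299×145 + 0.587×101 + 0.114×135
Gray = 43.355 + 59.287 + 15.390
Gray = 118.032 → round half up → 118
Gray = 118


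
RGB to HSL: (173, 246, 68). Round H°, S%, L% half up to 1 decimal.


Normalize: R'=173/255≈0.6784, G'=246/255≈0.9647, B'=68/255≈0.2667
Max=246/255, Min=68/255, Δ=Max-Min=178/255
L = (Max+Min)/2 = (246+68)/510 = 314/510 = 0.61568… → L = 61.6%
L > 0.5 → S = Δ/(2-Max-Min) = 178/(510-246-68) = 178/196 = 0.90816… → S = 90.8%
(the 1/255 factors cancel in S and H, so raw channel differences can be used)
Max is G' → H = 60 × ((B-R)/Δ + 2) = 60 × ((68-173)/178 + 2)
  -105/178 + 2 = -0.5898… + 2 = 1.4101…
  H = 60 × 1.4101… = 84.606…° → H = 84.6°
= HSL(84.6°, 90.8%, 61.6%)


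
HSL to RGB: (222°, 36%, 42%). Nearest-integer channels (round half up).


H=222°, S=0.36, L=0.42
C = (1-|2L-1|)×S = (1-|-0.16|)×0.36 = 0.3024
H' = H/60 = 222/60 ≈ 3.7000; X = C×(1-|H' mod 2 - 1|) = 0.09072
m = L - C/2 = 0.42 - 0.1512 = 0.2688
Sector ⌊H'⌋ = 3 → (R',G',B') = (0.0, 0.09072, 0.3024)
RGB = ((R'+m)×255, (G'+m)×255, (B'+m)×255) = (68.544, 91.6776, 145.656)
Round half up → RGB(69, 92, 146)


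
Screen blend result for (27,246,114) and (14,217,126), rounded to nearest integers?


Screen: C = 255 - (255-A)×(255-B)/255, rounded to nearest integer
R: 255 - (255-27)×(255-14)/255 = 255 - 54948/255 ≈ 255 - 215.482 = 39.518 → 40
G: 255 - (255-246)×(255-217)/255 = 255 - 342/255 ≈ 255 - 1.341 = 253.659 → 254
B: 255 - (255-114)×(255-126)/255 = 255 - 18189/255 ≈ 255 - 71.329 = 183.671 → 184
= RGB(40, 254, 184)


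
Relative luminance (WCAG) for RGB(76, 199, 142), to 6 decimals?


Linearize each channel (sRGB transfer function): c = v/255; c_lin = c/12.92 if c ≤ 0.04045, else ((c+0.055)/1.055)^2.4
  R: 76/255 ≈ 0.298039 > 0.04045 → ((0.298039+0.055)/1.055)^2.4 ≈ 0.072272
  G: 199/255 ≈ 0.780392 > 0.04045 → ((0.780392+0.055)/1.055)^2.4 ≈ 0.571125
  B: 142/255 ≈ 0.556863 > 0.04045 → ((0.556863+0.055)/1.055)^2.4 ≈ 0.270498
R_lin = 0.072272, G_lin = 0.571125, B_lin = 0.270498
L = 0.2126×R + 0.7152×G + 0.0722×B
L = 0.2126×0.072272 + 0.7152×0.571125 + 0.0722×0.270498
L ≈ 0.443363


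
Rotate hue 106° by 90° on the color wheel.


New hue = (H + rotation) mod 360
New hue = (106 + 90) mod 360
= 196 mod 360
= 196°


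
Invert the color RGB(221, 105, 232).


Invert: (255-R, 255-G, 255-B)
R: 255-221 = 34
G: 255-105 = 150
B: 255-232 = 23
= RGB(34, 150, 23)


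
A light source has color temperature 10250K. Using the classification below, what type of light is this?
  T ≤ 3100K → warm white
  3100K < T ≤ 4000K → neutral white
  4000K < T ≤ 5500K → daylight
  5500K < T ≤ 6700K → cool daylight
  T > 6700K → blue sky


Temperature: 10250K
10250K > 6700K → blue sky
Classification: blue sky


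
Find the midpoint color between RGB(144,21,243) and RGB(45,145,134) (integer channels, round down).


Midpoint: each channel = ⌊(C₁+C₂)/2⌋
R: ⌊(144+45)/2⌋ = 94
G: ⌊(21+145)/2⌋ = 83
B: ⌊(243+134)/2⌋ = 188
= RGB(94, 83, 188)


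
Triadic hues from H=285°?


Triadic: equally spaced at 120° intervals
H1 = 285°
H2 = (285 + 120) mod 360 = 45°
H3 = (285 + 240) mod 360 = 165°
Triadic = 285°, 45°, 165°


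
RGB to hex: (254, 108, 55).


R = 254 → FE (hex)
G = 108 → 6C (hex)
B = 55 → 37 (hex)
Hex = #FE6C37


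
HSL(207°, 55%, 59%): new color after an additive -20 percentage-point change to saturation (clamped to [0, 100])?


Original S = 55%
Adjustment = -20 percentage points
New S = 55 + (-20) = 35
Clamp to [0, 100] → 35
= HSL(207°, 35%, 59%)


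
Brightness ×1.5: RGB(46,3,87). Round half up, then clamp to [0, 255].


Multiply each channel by 1.5, round half up, clamp to [0, 255]
R: 46×1.5 = 69
G: 3×1.5 = 4.5 → round → 5
B: 87×1.5 = 130.5 → round → 131
= RGB(69, 5, 131)


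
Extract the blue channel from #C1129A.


Color: #C1129A
R = C1 = 193
G = 12 = 18
B = 9A = 154
Blue = 154


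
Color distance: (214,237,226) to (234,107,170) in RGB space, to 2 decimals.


d = √[(R₁-R₂)² + (G₁-G₂)² + (B₁-B₂)²]
d = √[(214-234)² + (237-107)² + (226-170)²]
d = √[400 + 16900 + 3136]
d = √20436
d ≈ 142.95


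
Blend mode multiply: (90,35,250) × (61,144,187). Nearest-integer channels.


Multiply: C = A×B/255, rounded to nearest integer
R: 90×61/255 = 5490/255 ≈ 21.529 → 22
G: 35×144/255 = 5040/255 ≈ 19.765 → 20
B: 250×187/255 = 46750/255 ≈ 183.333 → 183
= RGB(22, 20, 183)


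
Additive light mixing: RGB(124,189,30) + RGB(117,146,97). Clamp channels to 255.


Additive: each channel = min(255, C₁+C₂)
R: 124+117 = 241 → 241
G: 189+146 = 335 → 255
B: 30+97 = 127 → 127
= RGB(241, 255, 127)


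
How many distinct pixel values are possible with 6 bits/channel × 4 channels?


Total bits = 6 bits/channel × 4 channels = 24 bits
Distinct pixel values = 2^24
= 16,777,216 pixel values


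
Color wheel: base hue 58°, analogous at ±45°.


Base hue: 58°
Left analog: (58 - 45) mod 360 = 13°
Right analog: (58 + 45) mod 360 = 103°
Analogous hues = 13° and 103°


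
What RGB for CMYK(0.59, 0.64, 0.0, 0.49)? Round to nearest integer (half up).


R = 255 × (1-C) × (1-K) = 255 × 0.41 × 0.51 = 53.3205 → 53
G = 255 × (1-M) × (1-K) = 255 × 0.36 × 0.51 = 46.818 → 47
B = 255 × (1-Y) × (1-K) = 255 × 1.00 × 0.51 = 130.05 → 130
= RGB(53, 47, 130)


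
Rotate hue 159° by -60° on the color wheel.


New hue = (H + rotation) mod 360
New hue = (159 -60) mod 360
= 99 mod 360
= 99°


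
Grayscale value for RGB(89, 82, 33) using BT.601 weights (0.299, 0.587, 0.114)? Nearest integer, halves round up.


Gray = 0.299×R + 0.587×G + 0.114×B
Gray = 0.299×89 + 0.587×82 + 0.114×33
Gray = 26.611 + 48.134 + 3.762
Gray = 78.507 → round half up → 79
Gray = 79


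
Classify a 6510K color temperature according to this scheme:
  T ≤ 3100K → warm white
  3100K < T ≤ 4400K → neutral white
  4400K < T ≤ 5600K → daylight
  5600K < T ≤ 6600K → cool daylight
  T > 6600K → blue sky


Temperature: 6510K
5600K < 6510K ≤ 6600K → cool daylight
Classification: cool daylight


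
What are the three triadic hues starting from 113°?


Triadic: equally spaced at 120° intervals
H1 = 113°
H2 = (113 + 120) mod 360 = 233°
H3 = (113 + 240) mod 360 = 353°
Triadic = 113°, 233°, 353°


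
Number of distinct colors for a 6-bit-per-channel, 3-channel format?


Total bits = 6 bits/channel × 3 channels = 18 bits
Distinct colors = 2^18
= 262,144 colors


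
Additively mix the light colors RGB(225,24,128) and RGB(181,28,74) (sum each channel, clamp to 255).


Additive: each channel = min(255, C₁+C₂)
R: 225+181 = 406 → 255
G: 24+28 = 52 → 52
B: 128+74 = 202 → 202
= RGB(255, 52, 202)


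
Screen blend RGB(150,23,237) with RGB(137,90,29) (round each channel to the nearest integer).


Screen: C = 255 - (255-A)×(255-B)/255, rounded to nearest integer
R: 255 - (255-150)×(255-137)/255 = 255 - 12390/255 ≈ 255 - 48.588 = 206.412 → 206
G: 255 - (255-23)×(255-90)/255 = 255 - 38280/255 ≈ 255 - 150.118 = 104.882 → 105
B: 255 - (255-237)×(255-29)/255 = 255 - 4068/255 ≈ 255 - 15.953 = 239.047 → 239
= RGB(206, 105, 239)


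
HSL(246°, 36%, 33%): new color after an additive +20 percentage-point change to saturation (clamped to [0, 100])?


Original S = 36%
Adjustment = +20 percentage points
New S = 36 + (20) = 56
Clamp to [0, 100] → 56
= HSL(246°, 56%, 33%)


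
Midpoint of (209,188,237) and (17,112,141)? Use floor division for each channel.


Midpoint: each channel = ⌊(C₁+C₂)/2⌋
R: ⌊(209+17)/2⌋ = 113
G: ⌊(188+112)/2⌋ = 150
B: ⌊(237+141)/2⌋ = 189
= RGB(113, 150, 189)


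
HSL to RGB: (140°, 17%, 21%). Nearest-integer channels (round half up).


H=140°, S=0.17, L=0.21
C = (1-|2L-1|)×S = (1-|-0.58|)×0.17 = 0.0714
H' = H/60 = 140/60 ≈ 2.3333; X = C×(1-|H' mod 2 - 1|) = 0.0238
m = L - C/2 = 0.21 - 0.0357 = 0.1743
Sector ⌊H'⌋ = 2 → (R',G',B') = (0.0, 0.0714, 0.0238)
RGB = ((R'+m)×255, (G'+m)×255, (B'+m)×255) = (44.4465, 62.6535, 50.5155)
Round half up → RGB(44, 63, 51)


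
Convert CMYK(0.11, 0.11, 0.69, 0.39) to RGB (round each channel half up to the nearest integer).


R = 255 × (1-C) × (1-K) = 255 × 0.89 × 0.61 = 138.4395 → 138
G = 255 × (1-M) × (1-K) = 255 × 0.89 × 0.61 = 138.4395 → 138
B = 255 × (1-Y) × (1-K) = 255 × 0.31 × 0.61 = 48.2205 → 48
= RGB(138, 138, 48)


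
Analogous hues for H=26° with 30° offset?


Base hue: 26°
Left analog: (26 - 30) mod 360 = 356°
Right analog: (26 + 30) mod 360 = 56°
Analogous hues = 356° and 56°


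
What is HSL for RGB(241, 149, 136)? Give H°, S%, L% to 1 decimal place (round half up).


Normalize: R'=241/255≈0.9451, G'=149/255≈0.5843, B'=136/255≈0.5333
Max=241/255, Min=136/255, Δ=Max-Min=105/255
L = (Max+Min)/2 = (241+136)/510 = 377/510 = 0.73921… → L = 73.9%
L > 0.5 → S = Δ/(2-Max-Min) = 105/(510-241-136) = 105/133 = 0.78947… → S = 78.9%
(the 1/255 factors cancel in S and H, so raw channel differences can be used)
Max is R' → H = 60 × (((G-B)/Δ) mod 6) = 60 × (((149-136)/105) mod 6)
  13/105 = 0.1238…
  H = 60 × 0.1238… = 7.428…° → H = 7.4°
= HSL(7.4°, 78.9%, 73.9%)


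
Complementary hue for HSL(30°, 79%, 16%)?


Complement = opposite side of color wheel = hue + 180°
H' = (30 + 180) mod 360 = 210°
S and L unchanged.
= HSL(210°, 79%, 16%)


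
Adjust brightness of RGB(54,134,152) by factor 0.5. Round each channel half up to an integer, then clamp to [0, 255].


Multiply each channel by 0.5, round half up, clamp to [0, 255]
R: 54×0.5 = 27
G: 134×0.5 = 67
B: 152×0.5 = 76
= RGB(27, 67, 76)


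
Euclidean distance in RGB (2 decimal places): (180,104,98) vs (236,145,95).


d = √[(R₁-R₂)² + (G₁-G₂)² + (B₁-B₂)²]
d = √[(180-236)² + (104-145)² + (98-95)²]
d = √[3136 + 1681 + 9]
d = √4826
d ≈ 69.47


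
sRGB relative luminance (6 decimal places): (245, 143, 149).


Linearize each channel (sRGB transfer function): c = v/255; c_lin = c/12.92 if c ≤ 0.04045, else ((c+0.055)/1.055)^2.4
  R: 245/255 ≈ 0.960784 > 0.04045 → ((0.960784+0.055)/1.055)^2.4 ≈ 0.913099
  G: 143/255 ≈ 0.560784 > 0.04045 → ((0.560784+0.055)/1.055)^2.4 ≈ 0.274677
  B: 149/255 ≈ 0.584314 > 0.04045 → ((0.584314+0.055)/1.055)^2.4 ≈ 0.300544
R_lin = 0.913099, G_lin = 0.274677, B_lin = 0.300544
L = 0.2126×R + 0.7152×G + 0.0722×B
L = 0.2126×0.913099 + 0.7152×0.274677 + 0.0722×0.300544
L ≈ 0.412273


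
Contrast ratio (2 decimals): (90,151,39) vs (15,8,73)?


Linearize each sRGB channel c=v/255: c/12.92 if c ≤ 0.04045 else ((c+0.055)/1.055)^2.4
L = 0.2126×R_lin + 0.7152×G_lin + 0.0722×B_lin
Color 1 (90,151,39):
  R=90: 90/255≈0.3529 > 0.04045 → ((0.3529+0.055)/1.055)^2.4 ≈ 0.10224
  G=151: 151/255≈0.5922 > 0.04045 → ((0.5922+0.055)/1.055)^2.4 ≈ 0.30947
  B=39: 39/255≈0.1529 > 0.04045 → ((0.1529+0.055)/1.055)^2.4 ≈ 0.02029
  L1 = 0.2126×0.10224 + 0.7152×0.30947 + 0.0722×0.02029 ≈ 0.24453
Color 2 (15,8,73):
  R=15: 15/255≈0.0588 > 0.04045 → ((0.0588+0.055)/1.055)^2.4 ≈ 0.00478
  G=8: 8/255≈0.0314 ≤ 0.04045 → 0.0314/12.92 ≈ 0.00243
  B=73: 73/255≈0.2863 > 0.04045 → ((0.2863+0.055)/1.055)^2.4 ≈ 0.06663
  L2 = 0.2126×0.00478 + 0.7152×0.00243 + 0.0722×0.06663 ≈ 0.00756
Lighter = 0.24453, Darker = 0.00756
Ratio = (L_lighter + 0.05) / (L_darker + 0.05)
Ratio = (0.24453 + 0.05) / (0.00756 + 0.05) = 0.29453 / 0.05756 ≈ 5.1167
Ratio ≈ 5.12:1


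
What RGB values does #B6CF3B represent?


B6 → 182 (R)
CF → 207 (G)
3B → 59 (B)
= RGB(182, 207, 59)


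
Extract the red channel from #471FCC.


Color: #471FCC
R = 47 = 71
G = 1F = 31
B = CC = 204
Red = 71


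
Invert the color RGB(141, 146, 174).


Invert: (255-R, 255-G, 255-B)
R: 255-141 = 114
G: 255-146 = 109
B: 255-174 = 81
= RGB(114, 109, 81)


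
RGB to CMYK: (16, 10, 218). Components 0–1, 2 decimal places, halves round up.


R'=16/255≈0.0627, G'=10/255≈0.0392, B'=218/255≈0.8549
K = 1 - max(R',G',B') = 1 - 218/255 = 37/255 = 0.14509… → 0.15
(1-R'-K)/(1-K) simplifies to (max-R)/max with max = 218:
C = (218-16)/218 = 202/218 = 0.92660… → 0.93
M = (218-10)/218 = 208/218 = 0.95412… → 0.95
Y = (218-218)/218 = 0/218 = 0 → 0.00
= CMYK(0.93, 0.95, 0.00, 0.15)


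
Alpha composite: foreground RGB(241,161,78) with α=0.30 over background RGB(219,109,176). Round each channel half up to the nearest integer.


C = α×F + (1-α)×B, with 1-α = 0.70
R: 0.30×241 + 0.70×219 = 72.30 + 153.30 = 225.60 → 226
G: 0.30×161 + 0.70×109 = 48.30 + 76.30 = 124.60 → 125
B: 0.30×78 + 0.70×176 = 23.40 + 123.20 = 146.60 → 147
= RGB(226, 125, 147)


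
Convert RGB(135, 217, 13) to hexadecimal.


R = 135 → 87 (hex)
G = 217 → D9 (hex)
B = 13 → 0D (hex)
Hex = #87D90D


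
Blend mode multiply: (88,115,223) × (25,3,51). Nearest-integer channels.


Multiply: C = A×B/255, rounded to nearest integer
R: 88×25/255 = 2200/255 ≈ 8.627 → 9
G: 115×3/255 = 345/255 ≈ 1.353 → 1
B: 223×51/255 = 11373/255 ≈ 44.600 → 45
= RGB(9, 1, 45)


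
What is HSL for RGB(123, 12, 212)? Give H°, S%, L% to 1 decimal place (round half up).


Normalize: R'=123/255≈0.4824, G'=12/255≈0.0471, B'=212/255≈0.8314
Max=212/255, Min=12/255, Δ=Max-Min=200/255
L = (Max+Min)/2 = (212+12)/510 = 224/510 = 0.43921… → L = 43.9%
L ≤ 0.5 → S = Δ/(Max+Min) = 200/(212+12) = 200/224 = 0.89285… → S = 89.3%
(the 1/255 factors cancel in S and H, so raw channel differences can be used)
Max is B' → H = 60 × ((R-G)/Δ + 4) = 60 × ((123-12)/200 + 4)
  111/200 + 4 = 0.555 + 4 = 4.555
  H = 60 × 4.555 = 273.3° → H = 273.3°
= HSL(273.3°, 89.3%, 43.9%)


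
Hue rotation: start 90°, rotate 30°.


New hue = (H + rotation) mod 360
New hue = (90 + 30) mod 360
= 120 mod 360
= 120°


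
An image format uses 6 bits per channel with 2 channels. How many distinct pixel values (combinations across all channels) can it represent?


Total bits = 6 bits/channel × 2 channels = 12 bits
Distinct pixel values = 2^12
= 4,096 pixel values


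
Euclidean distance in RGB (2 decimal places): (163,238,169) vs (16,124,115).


d = √[(R₁-R₂)² + (G₁-G₂)² + (B₁-B₂)²]
d = √[(163-16)² + (238-124)² + (169-115)²]
d = √[21609 + 12996 + 2916]
d = √37521
d ≈ 193.70


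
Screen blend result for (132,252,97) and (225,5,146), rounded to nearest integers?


Screen: C = 255 - (255-A)×(255-B)/255, rounded to nearest integer
R: 255 - (255-132)×(255-225)/255 = 255 - 3690/255 ≈ 255 - 14.471 = 240.529 → 241
G: 255 - (255-252)×(255-5)/255 = 255 - 750/255 ≈ 255 - 2.941 = 252.059 → 252
B: 255 - (255-97)×(255-146)/255 = 255 - 17222/255 ≈ 255 - 67.537 = 187.463 → 187
= RGB(241, 252, 187)


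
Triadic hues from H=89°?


Triadic: equally spaced at 120° intervals
H1 = 89°
H2 = (89 + 120) mod 360 = 209°
H3 = (89 + 240) mod 360 = 329°
Triadic = 89°, 209°, 329°


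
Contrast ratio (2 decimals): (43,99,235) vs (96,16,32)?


Linearize each sRGB channel c=v/255: c/12.92 if c ≤ 0.04045 else ((c+0.055)/1.055)^2.4
L = 0.2126×R_lin + 0.7152×G_lin + 0.0722×B_lin
Color 1 (43,99,235):
  R=43: 43/255≈0.1686 > 0.04045 → ((0.1686+0.055)/1.055)^2.4 ≈ 0.02416
  G=99: 99/255≈0.3882 > 0.04045 → ((0.3882+0.055)/1.055)^2.4 ≈ 0.12477
  B=235: 235/255≈0.9216 > 0.04045 → ((0.9216+0.055)/1.055)^2.4 ≈ 0.83077
  L1 = 0.2126×0.02416 + 0.7152×0.12477 + 0.0722×0.83077 ≈ 0.15435
Color 2 (96,16,32):
  R=96: 96/255≈0.3765 > 0.04045 → ((0.3765+0.055)/1.055)^2.4 ≈ 0.11697
  G=16: 16/255≈0.0627 > 0.04045 → ((0.0627+0.055)/1.055)^2.4 ≈ 0.00518
  B=32: 32/255≈0.1255 > 0.04045 → ((0.1255+0.055)/1.055)^2.4 ≈ 0.01444
  L2 = 0.2126×0.11697 + 0.7152×0.00518 + 0.0722×0.01444 ≈ 0.02962
Lighter = 0.15435, Darker = 0.02962
Ratio = (L_lighter + 0.05) / (L_darker + 0.05)
Ratio = (0.15435 + 0.05) / (0.02962 + 0.05) = 0.20435 / 0.07962 ≈ 2.5667
Ratio ≈ 2.57:1


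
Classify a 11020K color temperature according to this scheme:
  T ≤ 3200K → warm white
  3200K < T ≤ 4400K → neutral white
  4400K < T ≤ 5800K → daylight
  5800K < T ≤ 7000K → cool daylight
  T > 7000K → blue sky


Temperature: 11020K
11020K > 7000K → blue sky
Classification: blue sky


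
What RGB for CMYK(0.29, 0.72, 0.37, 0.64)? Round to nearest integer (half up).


R = 255 × (1-C) × (1-K) = 255 × 0.71 × 0.36 = 65.178 → 65
G = 255 × (1-M) × (1-K) = 255 × 0.28 × 0.36 = 25.704 → 26
B = 255 × (1-Y) × (1-K) = 255 × 0.63 × 0.36 = 57.834 → 58
= RGB(65, 26, 58)


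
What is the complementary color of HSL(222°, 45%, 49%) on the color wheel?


Complement = opposite side of color wheel = hue + 180°
H' = (222 + 180) mod 360 = 42°
S and L unchanged.
= HSL(42°, 45%, 49%)


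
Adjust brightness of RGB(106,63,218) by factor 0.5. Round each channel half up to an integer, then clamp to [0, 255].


Multiply each channel by 0.5, round half up, clamp to [0, 255]
R: 106×0.5 = 53
G: 63×0.5 = 31.5 → round → 32
B: 218×0.5 = 109
= RGB(53, 32, 109)


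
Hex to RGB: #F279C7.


F2 → 242 (R)
79 → 121 (G)
C7 → 199 (B)
= RGB(242, 121, 199)


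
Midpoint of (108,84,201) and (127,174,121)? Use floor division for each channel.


Midpoint: each channel = ⌊(C₁+C₂)/2⌋
R: ⌊(108+127)/2⌋ = 117
G: ⌊(84+174)/2⌋ = 129
B: ⌊(201+121)/2⌋ = 161
= RGB(117, 129, 161)


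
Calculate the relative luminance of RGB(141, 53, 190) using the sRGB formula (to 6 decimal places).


Linearize each channel (sRGB transfer function): c = v/255; c_lin = c/12.92 if c ≤ 0.04045, else ((c+0.055)/1.055)^2.4
  R: 141/255 ≈ 0.552941 > 0.04045 → ((0.552941+0.055)/1.055)^2.4 ≈ 0.266356
  G: 53/255 ≈ 0.207843 > 0.04045 → ((0.207843+0.055)/1.055)^2.4 ≈ 0.035601
  B: 190/255 ≈ 0.745098 > 0.04045 → ((0.745098+0.055)/1.055)^2.4 ≈ 0.514918
R_lin = 0.266356, G_lin = 0.035601, B_lin = 0.514918
L = 0.2126×R + 0.7152×G + 0.0722×B
L = 0.2126×0.266356 + 0.7152×0.035601 + 0.0722×0.514918
L ≈ 0.119266


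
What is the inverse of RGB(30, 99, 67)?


Invert: (255-R, 255-G, 255-B)
R: 255-30 = 225
G: 255-99 = 156
B: 255-67 = 188
= RGB(225, 156, 188)


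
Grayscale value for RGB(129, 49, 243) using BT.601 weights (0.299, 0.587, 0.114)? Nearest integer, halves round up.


Gray = 0.299×R + 0.587×G + 0.114×B
Gray = 0.299×129 + 0.587×49 + 0.114×243
Gray = 38.571 + 28.763 + 27.702
Gray = 95.036 → round half up → 95
Gray = 95


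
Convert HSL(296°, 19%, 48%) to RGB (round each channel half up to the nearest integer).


H=296°, S=0.19, L=0.48
C = (1-|2L-1|)×S = (1-|-0.04|)×0.19 = 0.1824
H' = H/60 = 296/60 ≈ 4.9333; X = C×(1-|H' mod 2 - 1|) = 0.17024
m = L - C/2 = 0.48 - 0.0912 = 0.3888
Sector ⌊H'⌋ = 4 → (R',G',B') = (0.17024, 0.0, 0.1824)
RGB = ((R'+m)×255, (G'+m)×255, (B'+m)×255) = (142.5552, 99.144, 145.656)
Round half up → RGB(143, 99, 146)


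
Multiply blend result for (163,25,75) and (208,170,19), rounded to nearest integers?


Multiply: C = A×B/255, rounded to nearest integer
R: 163×208/255 = 33904/255 ≈ 132.957 → 133
G: 25×170/255 = 4250/255 ≈ 16.667 → 17
B: 75×19/255 = 1425/255 ≈ 5.588 → 6
= RGB(133, 17, 6)


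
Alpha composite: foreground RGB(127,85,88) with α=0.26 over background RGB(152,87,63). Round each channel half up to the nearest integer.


C = α×F + (1-α)×B, with 1-α = 0.74
R: 0.26×127 + 0.74×152 = 33.02 + 112.48 = 145.50 → 146
G: 0.26×85 + 0.74×87 = 22.10 + 64.38 = 86.48 → 86
B: 0.26×88 + 0.74×63 = 22.88 + 46.62 = 69.50 → 70
= RGB(146, 86, 70)


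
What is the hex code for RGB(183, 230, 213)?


R = 183 → B7 (hex)
G = 230 → E6 (hex)
B = 213 → D5 (hex)
Hex = #B7E6D5


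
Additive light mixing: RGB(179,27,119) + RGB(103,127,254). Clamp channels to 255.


Additive: each channel = min(255, C₁+C₂)
R: 179+103 = 282 → 255
G: 27+127 = 154 → 154
B: 119+254 = 373 → 255
= RGB(255, 154, 255)


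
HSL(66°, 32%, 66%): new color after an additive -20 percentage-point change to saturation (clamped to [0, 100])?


Original S = 32%
Adjustment = -20 percentage points
New S = 32 + (-20) = 12
Clamp to [0, 100] → 12
= HSL(66°, 12%, 66%)


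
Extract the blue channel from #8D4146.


Color: #8D4146
R = 8D = 141
G = 41 = 65
B = 46 = 70
Blue = 70


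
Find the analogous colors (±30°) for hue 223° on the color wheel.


Base hue: 223°
Left analog: (223 - 30) mod 360 = 193°
Right analog: (223 + 30) mod 360 = 253°
Analogous hues = 193° and 253°


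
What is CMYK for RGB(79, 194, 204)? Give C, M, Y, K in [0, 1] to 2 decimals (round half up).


R'=79/255≈0.3098, G'=194/255≈0.7608, B'=204/255≈0.8000
K = 1 - max(R',G',B') = 1 - 204/255 = 51/255 = 0.2 → 0.20
(1-R'-K)/(1-K) simplifies to (max-R)/max with max = 204:
C = (204-79)/204 = 125/204 = 0.61274… → 0.61
M = (204-194)/204 = 10/204 = 0.04901… → 0.05
Y = (204-204)/204 = 0/204 = 0 → 0.00
= CMYK(0.61, 0.05, 0.00, 0.20)


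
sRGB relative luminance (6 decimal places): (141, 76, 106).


Linearize each channel (sRGB transfer function): c = v/255; c_lin = c/12.92 if c ≤ 0.04045, else ((c+0.055)/1.055)^2.4
  R: 141/255 ≈ 0.552941 > 0.04045 → ((0.552941+0.055)/1.055)^2.4 ≈ 0.266356
  G: 76/255 ≈ 0.298039 > 0.04045 → ((0.298039+0.055)/1.055)^2.4 ≈ 0.072272
  B: 106/255 ≈ 0.415686 > 0.04045 → ((0.415686+0.055)/1.055)^2.4 ≈ 0.144128
R_lin = 0.266356, G_lin = 0.072272, B_lin = 0.144128
L = 0.2126×R + 0.7152×G + 0.0722×B
L = 0.2126×0.266356 + 0.7152×0.072272 + 0.0722×0.144128
L ≈ 0.118722


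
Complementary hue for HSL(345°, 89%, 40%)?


Complement = opposite side of color wheel = hue + 180°
H' = (345 + 180) mod 360 = 165°
S and L unchanged.
= HSL(165°, 89%, 40%)


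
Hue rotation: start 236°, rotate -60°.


New hue = (H + rotation) mod 360
New hue = (236 -60) mod 360
= 176 mod 360
= 176°


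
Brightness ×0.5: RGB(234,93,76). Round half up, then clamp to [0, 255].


Multiply each channel by 0.5, round half up, clamp to [0, 255]
R: 234×0.5 = 117
G: 93×0.5 = 46.5 → round → 47
B: 76×0.5 = 38
= RGB(117, 47, 38)


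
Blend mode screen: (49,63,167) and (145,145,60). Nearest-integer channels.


Screen: C = 255 - (255-A)×(255-B)/255, rounded to nearest integer
R: 255 - (255-49)×(255-145)/255 = 255 - 22660/255 ≈ 255 - 88.863 = 166.137 → 166
G: 255 - (255-63)×(255-145)/255 = 255 - 21120/255 ≈ 255 - 82.824 = 172.176 → 172
B: 255 - (255-167)×(255-60)/255 = 255 - 17160/255 ≈ 255 - 67.294 = 187.706 → 188
= RGB(166, 172, 188)


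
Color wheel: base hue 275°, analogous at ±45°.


Base hue: 275°
Left analog: (275 - 45) mod 360 = 230°
Right analog: (275 + 45) mod 360 = 320°
Analogous hues = 230° and 320°


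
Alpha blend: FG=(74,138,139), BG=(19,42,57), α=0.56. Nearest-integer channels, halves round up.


C = α×F + (1-α)×B, with 1-α = 0.44
R: 0.56×74 + 0.44×19 = 41.44 + 8.36 = 49.80 → 50
G: 0.56×138 + 0.44×42 = 77.28 + 18.48 = 95.76 → 96
B: 0.56×139 + 0.44×57 = 77.84 + 25.08 = 102.92 → 103
= RGB(50, 96, 103)


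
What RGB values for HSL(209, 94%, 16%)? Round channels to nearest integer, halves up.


H=209°, S=0.94, L=0.16
C = (1-|2L-1|)×S = (1-|-0.68|)×0.94 = 0.3008
H' = H/60 = 209/60 ≈ 3.4833; X = C×(1-|H' mod 2 - 1|) ≈ 0.1554
m = L - C/2 = 0.16 - 0.1504 = 0.0096
Sector ⌊H'⌋ = 3 → (R',G',B') = (0.0, ≈0.1554, 0.3008)
RGB = ((R'+m)×255, (G'+m)×255, (B'+m)×255) = (2.448, 42.0784, 79.152)
Round half up → RGB(2, 42, 79)


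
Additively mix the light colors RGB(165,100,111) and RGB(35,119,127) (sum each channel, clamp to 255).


Additive: each channel = min(255, C₁+C₂)
R: 165+35 = 200 → 200
G: 100+119 = 219 → 219
B: 111+127 = 238 → 238
= RGB(200, 219, 238)


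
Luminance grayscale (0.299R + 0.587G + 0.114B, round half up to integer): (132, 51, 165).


Gray = 0.299×R + 0.587×G + 0.114×B
Gray = 0.299×132 + 0.587×51 + 0.114×165
Gray = 39.468 + 29.937 + 18.810
Gray = 88.215 → round half up → 88
Gray = 88


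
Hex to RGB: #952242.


95 → 149 (R)
22 → 34 (G)
42 → 66 (B)
= RGB(149, 34, 66)


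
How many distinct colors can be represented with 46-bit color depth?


Colors = 2^bits = 2^46
= 70,368,744,177,664 colors


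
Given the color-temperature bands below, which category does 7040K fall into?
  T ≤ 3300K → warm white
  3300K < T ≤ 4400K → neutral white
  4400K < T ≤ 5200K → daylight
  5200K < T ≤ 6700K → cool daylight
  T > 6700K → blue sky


Temperature: 7040K
7040K > 6700K → blue sky
Classification: blue sky


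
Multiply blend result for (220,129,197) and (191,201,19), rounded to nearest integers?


Multiply: C = A×B/255, rounded to nearest integer
R: 220×191/255 = 42020/255 ≈ 164.784 → 165
G: 129×201/255 = 25929/255 ≈ 101.682 → 102
B: 197×19/255 = 3743/255 ≈ 14.678 → 15
= RGB(165, 102, 15)


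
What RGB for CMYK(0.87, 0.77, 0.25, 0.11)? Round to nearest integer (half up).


R = 255 × (1-C) × (1-K) = 255 × 0.13 × 0.89 = 29.5035 → 30
G = 255 × (1-M) × (1-K) = 255 × 0.23 × 0.89 = 52.1985 → 52
B = 255 × (1-Y) × (1-K) = 255 × 0.75 × 0.89 = 170.2125 → 170
= RGB(30, 52, 170)


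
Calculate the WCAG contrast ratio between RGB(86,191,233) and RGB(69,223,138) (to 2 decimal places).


Linearize each sRGB channel c=v/255: c/12.92 if c ≤ 0.04045 else ((c+0.055)/1.055)^2.4
L = 0.2126×R_lin + 0.7152×G_lin + 0.0722×B_lin
Color 1 (86,191,233):
  R=86: 86/255≈0.3373 > 0.04045 → ((0.3373+0.055)/1.055)^2.4 ≈ 0.09306
  G=191: 191/255≈0.7490 > 0.04045 → ((0.7490+0.055)/1.055)^2.4 ≈ 0.52100
  B=233: 233/255≈0.9137 > 0.04045 → ((0.9137+0.055)/1.055)^2.4 ≈ 0.81485
  L1 = 0.2126×0.09306 + 0.7152×0.52100 + 0.0722×0.81485 ≈ 0.45123
Color 2 (69,223,138):
  R=69: 69/255≈0.2706 > 0.04045 → ((0.2706+0.055)/1.055)^2.4 ≈ 0.05951
  G=223: 223/255≈0.8745 > 0.04045 → ((0.8745+0.055)/1.055)^2.4 ≈ 0.73791
  B=138: 138/255≈0.5412 > 0.04045 → ((0.5412+0.055)/1.055)^2.4 ≈ 0.25415
  L2 = 0.2126×0.05951 + 0.7152×0.73791 + 0.0722×0.25415 ≈ 0.55876
Lighter = 0.55876, Darker = 0.45123
Ratio = (L_lighter + 0.05) / (L_darker + 0.05)
Ratio = (0.55876 + 0.05) / (0.45123 + 0.05) = 0.60876 / 0.50123 ≈ 1.2145
Ratio ≈ 1.21:1


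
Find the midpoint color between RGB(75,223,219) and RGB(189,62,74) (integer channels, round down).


Midpoint: each channel = ⌊(C₁+C₂)/2⌋
R: ⌊(75+189)/2⌋ = 132
G: ⌊(223+62)/2⌋ = 142
B: ⌊(219+74)/2⌋ = 146
= RGB(132, 142, 146)


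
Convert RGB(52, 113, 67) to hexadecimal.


R = 52 → 34 (hex)
G = 113 → 71 (hex)
B = 67 → 43 (hex)
Hex = #347143


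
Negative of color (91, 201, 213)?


Invert: (255-R, 255-G, 255-B)
R: 255-91 = 164
G: 255-201 = 54
B: 255-213 = 42
= RGB(164, 54, 42)


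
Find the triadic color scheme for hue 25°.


Triadic: equally spaced at 120° intervals
H1 = 25°
H2 = (25 + 120) mod 360 = 145°
H3 = (25 + 240) mod 360 = 265°
Triadic = 25°, 145°, 265°


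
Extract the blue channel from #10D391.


Color: #10D391
R = 10 = 16
G = D3 = 211
B = 91 = 145
Blue = 145


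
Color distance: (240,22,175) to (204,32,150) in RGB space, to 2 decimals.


d = √[(R₁-R₂)² + (G₁-G₂)² + (B₁-B₂)²]
d = √[(240-204)² + (22-32)² + (175-150)²]
d = √[1296 + 100 + 625]
d = √2021
d ≈ 44.96


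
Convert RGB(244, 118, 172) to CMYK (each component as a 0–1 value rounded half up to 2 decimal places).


R'=244/255≈0.9569, G'=118/255≈0.4627, B'=172/255≈0.6745
K = 1 - max(R',G',B') = 1 - 244/255 = 11/255 = 0.04313… → 0.04
(1-R'-K)/(1-K) simplifies to (max-R)/max with max = 244:
C = (244-244)/244 = 0/244 = 0 → 0.00
M = (244-118)/244 = 126/244 = 0.51639… → 0.52
Y = (244-172)/244 = 72/244 = 0.29508… → 0.30
= CMYK(0.00, 0.52, 0.30, 0.04)


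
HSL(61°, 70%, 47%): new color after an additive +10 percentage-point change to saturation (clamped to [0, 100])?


Original S = 70%
Adjustment = +10 percentage points
New S = 70 + (10) = 80
Clamp to [0, 100] → 80
= HSL(61°, 80%, 47%)


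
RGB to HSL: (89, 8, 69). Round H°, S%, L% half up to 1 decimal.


Normalize: R'=89/255≈0.3490, G'=8/255≈0.0314, B'=69/255≈0.2706
Max=89/255, Min=8/255, Δ=Max-Min=81/255
L = (Max+Min)/2 = (89+8)/510 = 97/510 = 0.19019… → L = 19.0%
L ≤ 0.5 → S = Δ/(Max+Min) = 81/(89+8) = 81/97 = 0.83505… → S = 83.5%
(the 1/255 factors cancel in S and H, so raw channel differences can be used)
Max is R' → H = 60 × (((G-B)/Δ) mod 6) = 60 × (((8-69)/81) mod 6)
  (-61)/81 = -0.7530…; negative, so add 6 → 5.2469…
  H = 60 × 5.2469… = 314.814…° → H = 314.8°
= HSL(314.8°, 83.5%, 19.0%)


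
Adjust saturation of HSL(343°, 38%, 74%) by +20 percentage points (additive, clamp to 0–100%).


Original S = 38%
Adjustment = +20 percentage points
New S = 38 + (20) = 58
Clamp to [0, 100] → 58
= HSL(343°, 58%, 74%)


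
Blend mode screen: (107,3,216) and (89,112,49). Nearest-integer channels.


Screen: C = 255 - (255-A)×(255-B)/255, rounded to nearest integer
R: 255 - (255-107)×(255-89)/255 = 255 - 24568/255 ≈ 255 - 96.345 = 158.655 → 159
G: 255 - (255-3)×(255-112)/255 = 255 - 36036/255 ≈ 255 - 141.318 = 113.682 → 114
B: 255 - (255-216)×(255-49)/255 = 255 - 8034/255 ≈ 255 - 31.506 = 223.494 → 223
= RGB(159, 114, 223)
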